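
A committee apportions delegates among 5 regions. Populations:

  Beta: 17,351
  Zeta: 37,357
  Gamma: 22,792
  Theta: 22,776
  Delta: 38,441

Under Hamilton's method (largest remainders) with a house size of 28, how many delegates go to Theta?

Standard divisor: 138717 ÷ 28 ≈ 4954.179.
Standard quotas: Beta 3.5023, Zeta 7.5405, Gamma 4.6006, Theta 4.5973, Delta 7.7593.
Lower quotas: Beta 3, Zeta 7, Gamma 4, Theta 4, Delta 7 (sum 25, leaving 3 seats).
Remainders in descending order: Delta 0.7593, Gamma 0.6006, Theta 0.5973, Zeta 0.5405, Beta 0.5023.
Largest remainders: Delta, Gamma, Theta receive the extra seats.
Theta receives 5.

5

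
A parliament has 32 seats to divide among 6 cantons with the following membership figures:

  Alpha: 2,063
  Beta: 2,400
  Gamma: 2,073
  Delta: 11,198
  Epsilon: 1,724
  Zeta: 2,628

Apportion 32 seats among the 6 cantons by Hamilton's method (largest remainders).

Total 22086; standard divisor 22086/32 ≈ 690.188.
Standard quotas: Alpha 2.9890, Beta 3.4773, Gamma 3.0035, Delta 16.2246, Epsilon 2.4979, Zeta 3.8077.
Lower quotas: Alpha 2, Beta 3, Gamma 3, Delta 16, Epsilon 2, Zeta 3 (sum 29, leaving 3 seats).
Remainders in descending order: Alpha 0.9890, Zeta 0.8077, Epsilon 0.4979, Beta 0.4773, Delta 0.2246, Gamma 0.0035.
Largest remainders: Alpha, Zeta, Epsilon receive the extra seats.

Alpha: 3, Beta: 3, Gamma: 3, Delta: 16, Epsilon: 3, Zeta: 4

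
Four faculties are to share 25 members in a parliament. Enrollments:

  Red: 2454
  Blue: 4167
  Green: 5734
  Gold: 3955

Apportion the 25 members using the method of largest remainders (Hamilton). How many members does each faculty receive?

Red: 4, Blue: 6, Green: 9, Gold: 6

The standard divisor is 16310/25 ≈ 652.4.
Standard quotas: Red 3.7615, Blue 6.3872, Green 8.7891, Gold 6.0622.
Lower quotas: Red 3, Blue 6, Green 8, Gold 6 (sum 23, leaving 2 seats).
Remainders in descending order: Green 0.7891, Red 0.7615, Blue 0.3872, Gold 0.0622.
Largest remainders: Green, Red receive the extra seats.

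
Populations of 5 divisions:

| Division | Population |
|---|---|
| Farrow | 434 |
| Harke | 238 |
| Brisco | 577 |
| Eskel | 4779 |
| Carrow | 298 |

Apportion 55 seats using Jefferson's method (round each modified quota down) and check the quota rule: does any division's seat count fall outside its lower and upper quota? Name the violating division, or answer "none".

Standard quotas: Farrow 3.773, Harke 2.069, Brisco 5.017, Eskel 41.550, Carrow 2.591.
Jefferson allocation: Farrow 3, Harke 2, Brisco 5, Eskel 43, Carrow 2.
Eskel has quota 41.550 (lower 41, upper 42) but receives 43 — outside the quota interval.

Eskel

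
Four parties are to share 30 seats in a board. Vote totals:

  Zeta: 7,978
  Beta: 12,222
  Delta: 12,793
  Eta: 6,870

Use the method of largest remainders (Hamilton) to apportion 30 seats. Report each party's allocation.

Total 39863; standard divisor 39863/30 ≈ 1328.767.
Standard quotas: Zeta 6.0041, Beta 9.1980, Delta 9.6277, Eta 5.1702.
Lower quotas: Zeta 6, Beta 9, Delta 9, Eta 5 (sum 29, leaving 1 seat).
Remainders in descending order: Delta 0.6277, Beta 0.1980, Eta 0.1702, Zeta 0.0041.
Largest remainder: Delta receives the extra seat.

Zeta=6; Beta=9; Delta=10; Eta=5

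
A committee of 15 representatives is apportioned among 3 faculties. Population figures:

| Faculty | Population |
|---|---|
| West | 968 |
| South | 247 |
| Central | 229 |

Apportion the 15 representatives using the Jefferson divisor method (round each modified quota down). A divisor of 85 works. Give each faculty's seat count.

West=11, South=2, Central=2

With modified divisor 85: modified quotas West 11.388, South 2.906, Central 2.694.
Rounding down: West 11, South 2, Central 2 (total 15).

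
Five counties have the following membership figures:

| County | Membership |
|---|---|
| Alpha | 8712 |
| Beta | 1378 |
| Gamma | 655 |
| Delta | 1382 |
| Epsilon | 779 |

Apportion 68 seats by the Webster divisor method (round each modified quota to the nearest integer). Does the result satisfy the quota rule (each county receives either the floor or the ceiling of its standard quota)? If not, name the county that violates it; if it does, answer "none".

Alpha

Standard quotas: Alpha 45.902, Beta 7.260, Gamma 3.451, Delta 7.282, Epsilon 4.104.
Webster allocation: Alpha 47, Beta 7, Gamma 3, Delta 7, Epsilon 4.
Alpha has quota 45.902 (lower 45, upper 46) but receives 47 — outside the quota interval.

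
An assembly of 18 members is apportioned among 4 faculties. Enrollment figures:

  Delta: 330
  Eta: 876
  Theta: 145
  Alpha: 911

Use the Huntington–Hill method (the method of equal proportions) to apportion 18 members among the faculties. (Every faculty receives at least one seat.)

With divisor 128: modified quotas Delta 2.578, Eta 6.844, Theta 1.133, Alpha 7.117.
Geometric-mean thresholds: Delta √(2·3)=2.449, Eta √(6·7)=6.481, Theta √(1·2)=1.414, Alpha √(7·8)=7.483.
Each quota rounded against its threshold gives Delta 3, Eta 7, Theta 1, Alpha 7 (total 18).

Delta 3; Eta 7; Theta 1; Alpha 7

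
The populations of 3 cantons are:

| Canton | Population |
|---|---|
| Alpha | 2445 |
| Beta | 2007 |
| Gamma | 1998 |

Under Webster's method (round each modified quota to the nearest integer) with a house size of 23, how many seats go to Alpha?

9

Standard divisor 6450/23 ≈ 280.435; standard quotas: Alpha 8.719, Beta 7.157, Gamma 7.125.
Rounding to the nearest integer gives Alpha 9, Beta 7, Gamma 7 — total 23, matching the house size, so no adjustment is needed.
Alpha receives 9.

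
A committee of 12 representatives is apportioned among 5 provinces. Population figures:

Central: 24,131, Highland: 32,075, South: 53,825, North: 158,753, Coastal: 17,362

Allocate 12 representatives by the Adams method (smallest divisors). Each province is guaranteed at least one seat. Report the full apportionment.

Central 1, Highland 2, South 2, North 6, Coastal 1

Standard divisor 286146/12 ≈ 23845.5; standard quotas: Central 1.012, Highland 1.345, South 2.257, North 6.658, Coastal 0.728.
Rounding up gives 2, 2, 3, 7, 1 = 15 seats, so the divisor must be adjusted.
With modified divisor 29300: modified quotas Central 0.824, Highland 1.095, South 1.837, North 5.418, Coastal 0.593.
Rounding up: Central 1, Highland 2, South 2, North 6, Coastal 1 (total 12).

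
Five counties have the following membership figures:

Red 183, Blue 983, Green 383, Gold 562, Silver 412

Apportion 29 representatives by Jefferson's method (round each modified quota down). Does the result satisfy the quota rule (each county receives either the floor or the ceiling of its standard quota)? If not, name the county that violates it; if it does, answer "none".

Standard quotas: Red 2.103, Blue 11.299, Green 4.402, Gold 6.460, Silver 4.736.
Jefferson allocation: Red 2, Blue 12, Green 4, Gold 6, Silver 5.
Every allocation lies between the lower and upper quota.

none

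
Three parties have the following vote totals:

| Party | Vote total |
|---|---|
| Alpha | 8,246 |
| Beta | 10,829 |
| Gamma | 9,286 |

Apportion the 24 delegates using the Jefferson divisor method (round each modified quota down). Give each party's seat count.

Standard divisor 28361/24 ≈ 1181.708; standard quotas: Alpha 6.978, Beta 9.164, Gamma 7.858.
Rounding down gives 6, 9, 7 = 22 seats, so the divisor must be adjusted.
With modified divisor 1100: modified quotas Alpha 7.496, Beta 9.845, Gamma 8.442.
Rounding down: Alpha 7, Beta 9, Gamma 8 (total 24).

Alpha 7, Beta 9, Gamma 8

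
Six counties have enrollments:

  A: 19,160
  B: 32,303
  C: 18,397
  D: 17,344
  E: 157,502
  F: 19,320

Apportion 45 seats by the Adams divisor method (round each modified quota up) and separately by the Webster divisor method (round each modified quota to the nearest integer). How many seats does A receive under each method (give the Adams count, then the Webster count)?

4 and 3

Adams: A 4, B 6, C 3, D 3, E 25, F 4.
Webster: A 3, B 6, C 3, D 3, E 27, F 3.
A gets 4 under Adams and 3 under Webster.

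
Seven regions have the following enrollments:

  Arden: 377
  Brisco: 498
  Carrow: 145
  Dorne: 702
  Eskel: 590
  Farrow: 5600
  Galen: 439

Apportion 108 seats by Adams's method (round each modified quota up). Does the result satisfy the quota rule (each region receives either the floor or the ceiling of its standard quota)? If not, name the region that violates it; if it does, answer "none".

Standard quotas: Arden 4.876, Brisco 6.440, Carrow 1.875, Dorne 9.079, Eskel 7.630, Farrow 72.422, Galen 5.677.
Adams allocation: Arden 5, Brisco 7, Carrow 2, Dorne 9, Eskel 8, Farrow 71, Galen 6.
Farrow has quota 72.422 (lower 72, upper 73) but receives 71 — outside the quota interval.

Farrow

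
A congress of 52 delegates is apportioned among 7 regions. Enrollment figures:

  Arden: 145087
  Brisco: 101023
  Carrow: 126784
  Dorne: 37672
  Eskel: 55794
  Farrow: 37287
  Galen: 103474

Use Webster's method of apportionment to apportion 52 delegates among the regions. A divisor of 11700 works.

With modified divisor 11700: modified quotas Arden 12.401, Brisco 8.634, Carrow 10.836, Dorne 3.220, Eskel 4.769, Farrow 3.187, Galen 8.844.
Rounding to the nearest integer: Arden 12, Brisco 9, Carrow 11, Dorne 3, Eskel 5, Farrow 3, Galen 9 (total 52).

Arden 12, Brisco 9, Carrow 11, Dorne 3, Eskel 5, Farrow 3, Galen 9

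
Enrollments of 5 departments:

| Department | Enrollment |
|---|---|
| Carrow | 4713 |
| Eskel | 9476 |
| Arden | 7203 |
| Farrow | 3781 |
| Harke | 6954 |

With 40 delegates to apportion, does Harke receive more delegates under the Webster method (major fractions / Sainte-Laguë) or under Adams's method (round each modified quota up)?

Adams

Webster: Carrow 6, Eskel 12, Arden 9, Farrow 5, Harke 8.
Adams: Carrow 6, Eskel 11, Arden 9, Farrow 5, Harke 9.
Harke gets 8 under Webster and 9 under Adams.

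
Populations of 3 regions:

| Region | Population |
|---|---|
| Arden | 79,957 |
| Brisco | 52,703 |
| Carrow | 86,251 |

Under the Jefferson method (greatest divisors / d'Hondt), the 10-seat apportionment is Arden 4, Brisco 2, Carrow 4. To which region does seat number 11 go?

Brisco

Priority for the next seat is population ÷ (current seats + 1).
Priorities: Arden 15991.400, Brisco 17567.667, Carrow 17250.200.
Highest priority: Brisco.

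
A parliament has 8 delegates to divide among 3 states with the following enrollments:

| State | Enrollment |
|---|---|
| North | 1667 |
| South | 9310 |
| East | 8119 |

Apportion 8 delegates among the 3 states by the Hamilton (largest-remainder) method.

Standard divisor: 19096 ÷ 8 = 2387.
Standard quotas: North 0.6984, South 3.9003, East 3.4013.
Lower quotas: North 0, South 3, East 3 (sum 6, leaving 2 seats).
Remainders in descending order: South 0.9003, North 0.6984, East 0.4013.
Largest remainders: South, North receive the extra seats.

North 1; South 4; East 3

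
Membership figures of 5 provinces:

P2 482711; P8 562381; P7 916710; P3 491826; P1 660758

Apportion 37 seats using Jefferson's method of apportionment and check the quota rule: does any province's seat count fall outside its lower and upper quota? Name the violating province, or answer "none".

none

Standard quotas: P2 5.735, P8 6.681, P7 10.891, P3 5.843, P1 7.850.
Jefferson allocation: P2 6, P8 6, P7 11, P3 6, P1 8.
Every allocation lies between the lower and upper quota.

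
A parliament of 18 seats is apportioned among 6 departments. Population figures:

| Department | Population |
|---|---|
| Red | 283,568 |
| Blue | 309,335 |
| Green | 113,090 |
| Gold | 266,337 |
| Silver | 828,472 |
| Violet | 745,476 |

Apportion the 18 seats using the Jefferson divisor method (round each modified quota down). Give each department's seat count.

Red: 2, Blue: 2, Green: 0, Gold: 2, Silver: 6, Violet: 6

Standard divisor 2546278/18 ≈ 141459.889; standard quotas: Red 2.005, Blue 2.187, Green 0.799, Gold 1.883, Silver 5.857, Violet 5.270.
Rounding down gives 2, 2, 0, 1, 5, 5 = 15 seats, so the divisor must be adjusted.
With modified divisor 121300: modified quotas Red 2.338, Blue 2.550, Green 0.932, Gold 2.196, Silver 6.830, Violet 6.146.
Rounding down: Red 2, Blue 2, Green 0, Gold 2, Silver 6, Violet 6 (total 18).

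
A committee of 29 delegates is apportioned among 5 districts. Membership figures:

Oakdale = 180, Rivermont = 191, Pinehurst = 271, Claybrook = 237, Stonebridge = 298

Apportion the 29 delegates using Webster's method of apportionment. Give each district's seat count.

Standard divisor 1177/29 ≈ 40.586; standard quotas: Oakdale 4.435, Rivermont 4.706, Pinehurst 6.677, Claybrook 5.839, Stonebridge 7.342.
Rounding to the nearest integer gives Oakdale 4, Rivermont 5, Pinehurst 7, Claybrook 6, Stonebridge 7 — total 29, matching the house size, so no adjustment is needed.

Oakdale=4; Rivermont=5; Pinehurst=7; Claybrook=6; Stonebridge=7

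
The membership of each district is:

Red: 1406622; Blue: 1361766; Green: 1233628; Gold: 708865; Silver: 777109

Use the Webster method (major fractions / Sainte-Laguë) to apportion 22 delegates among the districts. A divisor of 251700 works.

With modified divisor 251700: modified quotas Red 5.588, Blue 5.410, Green 4.901, Gold 2.816, Silver 3.087.
Rounding to the nearest integer: Red 6, Blue 5, Green 5, Gold 3, Silver 3 (total 22).

Red 6; Blue 5; Green 5; Gold 3; Silver 3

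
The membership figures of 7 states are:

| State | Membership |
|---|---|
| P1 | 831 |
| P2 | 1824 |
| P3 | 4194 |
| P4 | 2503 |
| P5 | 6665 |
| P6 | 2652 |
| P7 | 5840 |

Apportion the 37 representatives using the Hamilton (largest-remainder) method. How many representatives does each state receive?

Total 24509; standard divisor 24509/37 ≈ 662.405.
Standard quotas: P1 1.2545, P2 2.7536, P3 6.3315, P4 3.7787, P5 10.0618, P6 4.0036, P7 8.8164.
Lower quotas: P1 1, P2 2, P3 6, P4 3, P5 10, P6 4, P7 8 (sum 34, leaving 3 seats).
Remainders in descending order: P7 0.8164, P4 0.7787, P2 0.7536, P3 0.3315, P1 0.2545, P5 0.0618, P6 0.0036.
The surplus seats go to P7, P4, P2.

P1 1; P2 3; P3 6; P4 4; P5 10; P6 4; P7 9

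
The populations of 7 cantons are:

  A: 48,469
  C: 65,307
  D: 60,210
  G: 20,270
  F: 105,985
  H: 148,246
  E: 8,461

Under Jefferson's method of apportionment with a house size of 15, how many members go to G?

Standard divisor 456948/15 ≈ 30463.2; standard quotas: A 1.591, C 2.144, D 1.976, G 0.665, F 3.479, H 4.866, E 0.278.
Rounding down gives 1, 2, 1, 0, 3, 4, 0 = 11 seats, so the divisor must be adjusted.
With modified divisor 24500: modified quotas A 1.978, C 2.666, D 2.458, G 0.827, F 4.326, H 6.051, E 0.345.
Rounding down: A 1, C 2, D 2, G 0, F 4, H 6, E 0 (total 15).
G receives 0.

0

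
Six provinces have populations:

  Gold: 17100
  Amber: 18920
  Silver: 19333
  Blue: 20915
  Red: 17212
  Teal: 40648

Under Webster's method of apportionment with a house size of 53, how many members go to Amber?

7

Standard divisor 134128/53 ≈ 2530.717; standard quotas: Gold 6.757, Amber 7.476, Silver 7.639, Blue 8.264, Red 6.801, Teal 16.062.
Rounding to the nearest integer gives Gold 7, Amber 7, Silver 8, Blue 8, Red 7, Teal 16 — total 53, matching the house size, so no adjustment is needed.
Amber receives 7.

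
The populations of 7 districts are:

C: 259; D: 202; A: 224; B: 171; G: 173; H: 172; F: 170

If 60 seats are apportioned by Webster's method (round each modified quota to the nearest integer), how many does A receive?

Standard divisor 1371/60 ≈ 22.85; standard quotas: C 11.335, D 8.840, A 9.803, B 7.484, G 7.571, H 7.527, F 7.440.
Rounding to the nearest integer gives C 11, D 9, A 10, B 7, G 8, H 8, F 7 — total 60, matching the house size, so no adjustment is needed.
A receives 10.

10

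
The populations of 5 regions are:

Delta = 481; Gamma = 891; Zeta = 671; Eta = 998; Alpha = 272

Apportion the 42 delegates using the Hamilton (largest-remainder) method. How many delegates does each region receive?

Standard divisor: 3313 ÷ 42 ≈ 78.881.
Standard quotas: Delta 6.098, Gamma 11.296, Zeta 8.506, Eta 12.652, Alpha 3.448.
Lower quotas: Delta 6, Gamma 11, Zeta 8, Eta 12, Alpha 3 (sum 40, leaving 2 seats).
Remainders in descending order: Eta 0.652, Zeta 0.506, Alpha 0.448, Gamma 0.296, Delta 0.098.
The surplus seats go to Eta, Zeta.

Delta: 6, Gamma: 11, Zeta: 9, Eta: 13, Alpha: 3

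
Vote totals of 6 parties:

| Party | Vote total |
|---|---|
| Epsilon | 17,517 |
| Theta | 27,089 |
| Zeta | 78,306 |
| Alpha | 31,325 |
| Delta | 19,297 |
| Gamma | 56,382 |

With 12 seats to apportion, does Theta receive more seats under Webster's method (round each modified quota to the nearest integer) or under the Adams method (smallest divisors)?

Webster: Epsilon 1, Theta 1, Zeta 4, Alpha 2, Delta 1, Gamma 3.
Adams: Epsilon 1, Theta 2, Zeta 3, Alpha 2, Delta 1, Gamma 3.
Theta gets 1 under Webster and 2 under Adams.

Adams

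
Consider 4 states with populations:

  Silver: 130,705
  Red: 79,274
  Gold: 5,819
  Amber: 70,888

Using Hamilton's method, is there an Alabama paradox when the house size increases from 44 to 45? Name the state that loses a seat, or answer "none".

At 44 seats: Silver 20, Red 12, Gold 1, Amber 11.
At 45 seats: Silver 21, Red 12, Gold 1, Amber 11.
No state's allocation decreased.

none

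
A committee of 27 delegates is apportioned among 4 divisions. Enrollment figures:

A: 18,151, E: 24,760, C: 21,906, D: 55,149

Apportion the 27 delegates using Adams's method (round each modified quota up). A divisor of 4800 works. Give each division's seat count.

With modified divisor 4800: modified quotas A 3.781, E 5.158, C 4.564, D 11.489.
Rounding up: A 4, E 6, C 5, D 12 (total 27).

A: 4, E: 6, C: 5, D: 12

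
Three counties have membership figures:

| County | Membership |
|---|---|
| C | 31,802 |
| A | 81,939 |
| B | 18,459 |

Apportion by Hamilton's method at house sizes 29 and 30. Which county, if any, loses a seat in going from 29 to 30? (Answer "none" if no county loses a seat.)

none

At 29 seats: C 7, A 18, B 4.
At 30 seats: C 7, A 19, B 4.
No county's allocation decreased.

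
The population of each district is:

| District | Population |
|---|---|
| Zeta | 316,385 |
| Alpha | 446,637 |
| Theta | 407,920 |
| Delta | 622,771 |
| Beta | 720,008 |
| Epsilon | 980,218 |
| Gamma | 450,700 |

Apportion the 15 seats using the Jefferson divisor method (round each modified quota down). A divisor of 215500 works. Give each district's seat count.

With modified divisor 215500: modified quotas Zeta 1.468, Alpha 2.073, Theta 1.893, Delta 2.890, Beta 3.341, Epsilon 4.549, Gamma 2.091.
Rounding down: Zeta 1, Alpha 2, Theta 1, Delta 2, Beta 3, Epsilon 4, Gamma 2 (total 15).

Zeta 1, Alpha 2, Theta 1, Delta 2, Beta 3, Epsilon 4, Gamma 2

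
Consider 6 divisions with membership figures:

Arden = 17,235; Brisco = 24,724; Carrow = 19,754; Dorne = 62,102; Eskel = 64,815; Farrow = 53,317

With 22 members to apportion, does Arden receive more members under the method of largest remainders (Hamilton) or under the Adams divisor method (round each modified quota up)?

Adams

Hamilton: Arden 1, Brisco 2, Carrow 2, Dorne 6, Eskel 6, Farrow 5.
Adams: Arden 2, Brisco 2, Carrow 2, Dorne 5, Eskel 6, Farrow 5.
Arden gets 1 under Hamilton and 2 under Adams.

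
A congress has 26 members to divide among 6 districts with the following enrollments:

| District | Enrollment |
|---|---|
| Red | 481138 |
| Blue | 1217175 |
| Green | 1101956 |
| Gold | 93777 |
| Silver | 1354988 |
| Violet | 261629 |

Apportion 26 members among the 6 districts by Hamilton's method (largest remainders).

Red=3; Blue=7; Green=6; Gold=1; Silver=8; Violet=1

Standard divisor: 4510663 ÷ 26 ≈ 173487.038.
Standard quotas: Red 2.7733, Blue 7.0159, Green 6.3518, Gold 0.5405, Silver 7.8103, Violet 1.5081.
Lower quotas: Red 2, Blue 7, Green 6, Gold 0, Silver 7, Violet 1 (sum 23, leaving 3 seats).
Remainders in descending order: Silver 0.8103, Red 0.7733, Gold 0.5405, Violet 0.5081, Green 0.3518, Blue 0.0159.
Largest remainders: Silver, Red, Gold receive the extra seats.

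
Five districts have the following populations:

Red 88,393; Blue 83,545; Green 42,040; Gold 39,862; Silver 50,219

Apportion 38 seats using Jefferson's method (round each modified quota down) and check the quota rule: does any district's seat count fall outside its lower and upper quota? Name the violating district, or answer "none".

Standard quotas: Red 11.047, Blue 10.441, Green 5.254, Gold 4.982, Silver 6.276.
Jefferson allocation: Red 11, Blue 11, Green 5, Gold 5, Silver 6.
Every allocation lies between the lower and upper quota.

none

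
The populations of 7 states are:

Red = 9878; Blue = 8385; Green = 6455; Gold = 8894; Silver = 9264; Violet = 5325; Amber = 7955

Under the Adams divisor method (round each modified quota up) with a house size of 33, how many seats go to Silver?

Standard divisor 56156/33 ≈ 1701.697; standard quotas: Red 5.805, Blue 4.927, Green 3.793, Gold 5.227, Silver 5.444, Violet 3.129, Amber 4.675.
Rounding up gives 6, 5, 4, 6, 6, 4, 5 = 36 seats, so the divisor must be adjusted.
With modified divisor 1900: modified quotas Red 5.199, Blue 4.413, Green 3.397, Gold 4.681, Silver 4.876, Violet 2.803, Amber 4.187.
Rounding up: Red 6, Blue 5, Green 4, Gold 5, Silver 5, Violet 3, Amber 5 (total 33).
Silver receives 5.

5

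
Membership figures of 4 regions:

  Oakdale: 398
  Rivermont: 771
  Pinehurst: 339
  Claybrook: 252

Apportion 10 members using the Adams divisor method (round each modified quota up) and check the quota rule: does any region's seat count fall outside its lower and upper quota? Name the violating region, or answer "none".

Standard quotas: Oakdale 2.261, Rivermont 4.381, Pinehurst 1.926, Claybrook 1.432.
Adams allocation: Oakdale 2, Rivermont 4, Pinehurst 2, Claybrook 2.
Every allocation lies between the lower and upper quota.

none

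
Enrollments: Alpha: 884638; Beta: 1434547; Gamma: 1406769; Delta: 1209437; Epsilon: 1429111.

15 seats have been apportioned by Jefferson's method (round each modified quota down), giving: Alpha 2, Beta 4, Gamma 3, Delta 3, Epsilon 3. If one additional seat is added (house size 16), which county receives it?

Epsilon

Priority for the next seat is population ÷ (current seats + 1).
Priorities: Alpha 294879.333, Beta 286909.400, Gamma 351692.250, Delta 302359.250, Epsilon 357277.750.
Highest priority: Epsilon.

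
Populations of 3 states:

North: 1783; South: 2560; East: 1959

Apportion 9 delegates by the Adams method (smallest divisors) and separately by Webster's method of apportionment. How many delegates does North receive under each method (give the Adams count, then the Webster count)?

3 and 2

Adams: North 3, South 3, East 3.
Webster: North 2, South 4, East 3.
North gets 3 under Adams and 2 under Webster.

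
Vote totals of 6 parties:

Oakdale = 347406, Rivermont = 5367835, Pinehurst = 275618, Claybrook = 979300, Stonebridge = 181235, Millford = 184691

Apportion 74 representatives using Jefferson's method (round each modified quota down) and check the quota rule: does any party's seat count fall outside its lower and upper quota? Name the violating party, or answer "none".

Rivermont

Standard quotas: Oakdale 3.504, Rivermont 54.146, Pinehurst 2.780, Claybrook 9.878, Stonebridge 1.828, Millford 1.863.
Jefferson allocation: Oakdale 3, Rivermont 57, Pinehurst 2, Claybrook 10, Stonebridge 1, Millford 1.
Rivermont has quota 54.146 (lower 54, upper 55) but receives 57 — outside the quota interval.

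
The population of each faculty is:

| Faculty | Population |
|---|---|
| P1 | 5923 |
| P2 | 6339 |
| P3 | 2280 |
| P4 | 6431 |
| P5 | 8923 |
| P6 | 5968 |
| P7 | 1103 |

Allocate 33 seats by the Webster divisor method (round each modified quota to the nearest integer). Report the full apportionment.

P1 5; P2 6; P3 2; P4 6; P5 8; P6 5; P7 1

Standard divisor 36967/33 ≈ 1120.212; standard quotas: P1 5.287, P2 5.659, P3 2.035, P4 5.741, P5 7.965, P6 5.328, P7 0.985.
Rounding to the nearest integer gives P1 5, P2 6, P3 2, P4 6, P5 8, P6 5, P7 1 — total 33, matching the house size, so no adjustment is needed.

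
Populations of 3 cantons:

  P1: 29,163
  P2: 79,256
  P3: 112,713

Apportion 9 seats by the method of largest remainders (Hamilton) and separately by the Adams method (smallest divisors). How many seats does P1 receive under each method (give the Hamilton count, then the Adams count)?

1 and 2

Hamilton: P1 1, P2 3, P3 5.
Adams: P1 2, P2 3, P3 4.
P1 gets 1 under Hamilton and 2 under Adams.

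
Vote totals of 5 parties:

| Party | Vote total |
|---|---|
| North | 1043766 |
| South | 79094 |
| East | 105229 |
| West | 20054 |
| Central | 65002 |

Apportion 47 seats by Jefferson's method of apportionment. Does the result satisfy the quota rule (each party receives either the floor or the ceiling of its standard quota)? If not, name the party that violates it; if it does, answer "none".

North

Standard quotas: North 37.358, South 2.831, East 3.766, West 0.718, Central 2.327.
Jefferson allocation: North 39, South 3, East 3, West 0, Central 2.
North has quota 37.358 (lower 37, upper 38) but receives 39 — outside the quota interval.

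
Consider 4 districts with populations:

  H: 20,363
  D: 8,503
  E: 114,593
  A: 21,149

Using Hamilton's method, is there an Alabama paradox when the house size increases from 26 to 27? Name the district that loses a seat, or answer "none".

D

At 26 seats: H 3, D 2, E 18, A 3.
At 27 seats: H 3, D 1, E 19, A 4.
D drops from 2 to 1.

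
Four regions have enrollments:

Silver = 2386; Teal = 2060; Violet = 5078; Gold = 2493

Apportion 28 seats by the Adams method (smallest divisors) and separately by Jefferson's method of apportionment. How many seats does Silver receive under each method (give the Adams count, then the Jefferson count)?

6 and 5

Adams: Silver 6, Teal 5, Violet 11, Gold 6.
Jefferson: Silver 5, Teal 5, Violet 12, Gold 6.
Silver gets 6 under Adams and 5 under Jefferson.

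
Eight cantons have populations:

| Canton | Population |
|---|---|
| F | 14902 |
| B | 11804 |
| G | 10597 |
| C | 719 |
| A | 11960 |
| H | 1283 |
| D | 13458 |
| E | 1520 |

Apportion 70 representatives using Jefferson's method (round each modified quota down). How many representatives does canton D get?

15

Standard divisor 66243/70 ≈ 946.329; standard quotas: F 15.747, B 12.473, G 11.198, C 0.760, A 12.638, H 1.356, D 14.221, E 1.606.
Rounding down gives 15, 12, 11, 0, 12, 1, 14, 1 = 66 seats, so the divisor must be adjusted.
With modified divisor 890: modified quotas F 16.744, B 13.263, G 11.907, C 0.808, A 13.438, H 1.442, D 15.121, E 1.708.
Rounding down: F 16, B 13, G 11, C 0, A 13, H 1, D 15, E 1 (total 70).
D receives 15.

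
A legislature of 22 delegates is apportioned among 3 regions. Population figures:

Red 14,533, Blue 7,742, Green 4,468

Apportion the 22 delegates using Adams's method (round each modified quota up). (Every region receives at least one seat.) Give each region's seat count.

Red: 12, Blue: 6, Green: 4

Standard divisor 26743/22 ≈ 1215.591; standard quotas: Red 11.956, Blue 6.369, Green 3.676.
Rounding up gives 12, 7, 4 = 23 seats, so the divisor must be adjusted.
With modified divisor 1300: modified quotas Red 11.179, Blue 5.955, Green 3.437.
Rounding up: Red 12, Blue 6, Green 4 (total 22).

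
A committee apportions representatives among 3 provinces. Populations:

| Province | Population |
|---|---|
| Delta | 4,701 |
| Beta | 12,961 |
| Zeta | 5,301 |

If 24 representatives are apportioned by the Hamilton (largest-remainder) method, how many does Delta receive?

5

Total 22963; standard divisor 22963/24 ≈ 956.792.
Standard quotas: Delta 4.9133, Beta 13.5463, Zeta 5.5404.
Lower quotas: Delta 4, Beta 13, Zeta 5 (sum 22, leaving 2 seats).
Remainders in descending order: Delta 0.9133, Beta 0.5463, Zeta 0.5404.
The surplus seats go to Delta, Beta.
Delta receives 5.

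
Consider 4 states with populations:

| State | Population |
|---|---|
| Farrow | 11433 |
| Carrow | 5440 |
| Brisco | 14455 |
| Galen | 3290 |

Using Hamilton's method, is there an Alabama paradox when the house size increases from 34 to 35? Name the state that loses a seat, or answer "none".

Carrow

At 34 seats: Farrow 11, Carrow 6, Brisco 14, Galen 3.
At 35 seats: Farrow 12, Carrow 5, Brisco 15, Galen 3.
Carrow drops from 6 to 5.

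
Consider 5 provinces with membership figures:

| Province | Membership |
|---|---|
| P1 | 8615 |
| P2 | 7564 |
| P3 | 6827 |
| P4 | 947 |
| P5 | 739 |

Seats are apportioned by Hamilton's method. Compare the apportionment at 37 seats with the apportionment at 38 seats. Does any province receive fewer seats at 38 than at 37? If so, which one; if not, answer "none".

At 37 seats: P1 13, P2 11, P3 10, P4 2, P5 1.
At 38 seats: P1 13, P2 12, P3 11, P4 1, P5 1.
P4 drops from 2 to 1.

P4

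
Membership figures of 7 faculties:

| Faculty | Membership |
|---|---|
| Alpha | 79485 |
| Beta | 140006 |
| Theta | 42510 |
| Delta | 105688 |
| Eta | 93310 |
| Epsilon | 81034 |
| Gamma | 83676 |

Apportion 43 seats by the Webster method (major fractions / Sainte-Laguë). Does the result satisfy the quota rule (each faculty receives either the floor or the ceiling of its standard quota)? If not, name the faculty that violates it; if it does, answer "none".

Standard quotas: Alpha 5.462, Beta 9.621, Theta 2.921, Delta 7.263, Eta 6.412, Epsilon 5.569, Gamma 5.750.
Webster allocation: Alpha 5, Beta 10, Theta 3, Delta 7, Eta 6, Epsilon 6, Gamma 6.
Every allocation lies between the lower and upper quota.

none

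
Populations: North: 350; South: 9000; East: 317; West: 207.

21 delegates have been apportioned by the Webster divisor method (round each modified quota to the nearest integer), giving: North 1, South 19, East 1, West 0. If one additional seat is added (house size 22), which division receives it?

South

Priority for the next seat is population ÷ (current seats + 0.5).
Priorities: North 233.333, South 461.538, East 211.333, West 414.000.
Highest priority: South.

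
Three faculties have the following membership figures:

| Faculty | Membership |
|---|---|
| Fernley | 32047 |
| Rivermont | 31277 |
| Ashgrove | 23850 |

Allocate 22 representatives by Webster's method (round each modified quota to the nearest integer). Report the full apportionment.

Standard divisor 87174/22 ≈ 3962.455; standard quotas: Fernley 8.088, Rivermont 7.893, Ashgrove 6.019.
Rounding to the nearest integer gives Fernley 8, Rivermont 8, Ashgrove 6 — total 22, matching the house size, so no adjustment is needed.

Fernley: 8; Rivermont: 8; Ashgrove: 6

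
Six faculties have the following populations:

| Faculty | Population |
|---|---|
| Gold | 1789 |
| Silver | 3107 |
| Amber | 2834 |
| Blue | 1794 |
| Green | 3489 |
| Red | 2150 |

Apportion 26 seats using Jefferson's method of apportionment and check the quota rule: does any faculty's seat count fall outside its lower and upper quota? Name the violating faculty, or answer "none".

none

Standard quotas: Gold 3.068, Silver 5.328, Amber 4.859, Blue 3.076, Green 5.983, Red 3.687.
Jefferson allocation: Gold 3, Silver 5, Amber 5, Blue 3, Green 6, Red 4.
Every allocation lies between the lower and upper quota.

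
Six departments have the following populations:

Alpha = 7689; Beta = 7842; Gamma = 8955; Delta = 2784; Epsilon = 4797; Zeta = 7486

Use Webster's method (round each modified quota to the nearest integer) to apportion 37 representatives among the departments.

Alpha 7, Beta 7, Gamma 8, Delta 3, Epsilon 5, Zeta 7

Standard divisor 39553/37 ≈ 1069; standard quotas: Alpha 7.193, Beta 7.336, Gamma 8.377, Delta 2.604, Epsilon 4.487, Zeta 7.003.
Rounding to the nearest integer gives 7, 7, 8, 3, 4, 7 = 36 seats, so the divisor must be adjusted.
With modified divisor 1060: modified quotas Alpha 7.254, Beta 7.398, Gamma 8.448, Delta 2.626, Epsilon 4.525, Zeta 7.062.
Rounding to the nearest integer: Alpha 7, Beta 7, Gamma 8, Delta 3, Epsilon 5, Zeta 7 (total 37).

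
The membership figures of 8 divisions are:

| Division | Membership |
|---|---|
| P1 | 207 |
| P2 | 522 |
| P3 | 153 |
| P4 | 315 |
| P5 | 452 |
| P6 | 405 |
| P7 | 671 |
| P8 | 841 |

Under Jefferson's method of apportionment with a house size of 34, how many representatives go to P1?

Standard divisor 3566/34 ≈ 104.882; standard quotas: P1 1.974, P2 4.977, P3 1.459, P4 3.003, P5 4.310, P6 3.861, P7 6.398, P8 8.019.
Rounding down gives 1, 4, 1, 3, 4, 3, 6, 8 = 30 seats, so the divisor must be adjusted.
With modified divisor 95: modified quotas P1 2.179, P2 5.495, P3 1.611, P4 3.316, P5 4.758, P6 4.263, P7 7.063, P8 8.853.
Rounding down: P1 2, P2 5, P3 1, P4 3, P5 4, P6 4, P7 7, P8 8 (total 34).
P1 receives 2.

2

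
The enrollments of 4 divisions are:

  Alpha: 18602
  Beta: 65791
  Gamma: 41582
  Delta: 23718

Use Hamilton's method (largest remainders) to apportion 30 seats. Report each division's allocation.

Standard divisor: 149693 ÷ 30 ≈ 4989.767.
Standard quotas: Alpha 3.7280, Beta 13.1852, Gamma 8.3335, Delta 4.7533.
Lower quotas: Alpha 3, Beta 13, Gamma 8, Delta 4 (sum 28, leaving 2 seats).
Remainders in descending order: Delta 0.7533, Alpha 0.7280, Gamma 0.3335, Beta 0.1852.
Largest remainders: Delta, Alpha receive the extra seats.

Alpha 4, Beta 13, Gamma 8, Delta 5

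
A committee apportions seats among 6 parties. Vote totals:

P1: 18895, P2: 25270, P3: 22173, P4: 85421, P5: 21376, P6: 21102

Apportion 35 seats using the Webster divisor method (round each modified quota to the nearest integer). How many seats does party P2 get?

5

Standard divisor 194237/35 ≈ 5549.629; standard quotas: P1 3.405, P2 4.553, P3 3.995, P4 15.392, P5 3.852, P6 3.802.
Rounding to the nearest integer gives P1 3, P2 5, P3 4, P4 15, P5 4, P6 4 — total 35, matching the house size, so no adjustment is needed.
P2 receives 5.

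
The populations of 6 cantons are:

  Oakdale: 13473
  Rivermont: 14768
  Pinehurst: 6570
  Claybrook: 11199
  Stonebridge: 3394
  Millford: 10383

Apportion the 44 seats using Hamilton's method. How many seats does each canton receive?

Standard divisor: 59787 ÷ 44 ≈ 1358.795.
Standard quotas: Oakdale 9.9154, Rivermont 10.8684, Pinehurst 4.8352, Claybrook 8.2419, Stonebridge 2.4978, Millford 7.6413.
Lower quotas: Oakdale 9, Rivermont 10, Pinehurst 4, Claybrook 8, Stonebridge 2, Millford 7 (sum 40, leaving 4 seats).
Remainders in descending order: Oakdale 0.9154, Rivermont 0.8684, Pinehurst 0.8352, Millford 0.6413, Stonebridge 0.4978, Claybrook 0.2419.
The surplus seats go to Oakdale, Rivermont, Pinehurst, Millford.

Oakdale 10, Rivermont 11, Pinehurst 5, Claybrook 8, Stonebridge 2, Millford 8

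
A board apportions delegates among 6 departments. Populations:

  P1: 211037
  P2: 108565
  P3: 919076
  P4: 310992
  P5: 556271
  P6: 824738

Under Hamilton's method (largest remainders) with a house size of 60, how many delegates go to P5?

Total 2930679; standard divisor 2930679/60 ≈ 48844.65.
Standard quotas: P1 4.3206, P2 2.2227, P3 18.8163, P4 6.3670, P5 11.3886, P6 16.8849.
Lower quotas: P1 4, P2 2, P3 18, P4 6, P5 11, P6 16 (sum 57, leaving 3 seats).
Remainders in descending order: P6 0.8849, P3 0.8163, P5 0.3886, P4 0.3670, P1 0.3206, P2 0.2227.
Largest remainders: P6, P3, P5 receive the extra seats.
P5 receives 12.

12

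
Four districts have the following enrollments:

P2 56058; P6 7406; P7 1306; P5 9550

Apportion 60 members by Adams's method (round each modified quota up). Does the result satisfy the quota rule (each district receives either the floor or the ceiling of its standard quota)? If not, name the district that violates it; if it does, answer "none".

Standard quotas: P2 45.257, P6 5.979, P7 1.054, P5 7.710.
Adams allocation: P2 44, P6 6, P7 2, P5 8.
P2 has quota 45.257 (lower 45, upper 46) but receives 44 — outside the quota interval.

P2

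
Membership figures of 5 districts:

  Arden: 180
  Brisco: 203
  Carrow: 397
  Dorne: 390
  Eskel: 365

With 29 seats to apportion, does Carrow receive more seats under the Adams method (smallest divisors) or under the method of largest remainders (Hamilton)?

Adams: Arden 4, Brisco 4, Carrow 7, Dorne 7, Eskel 7.
Hamilton: Arden 3, Brisco 4, Carrow 8, Dorne 7, Eskel 7.
Carrow gets 7 under Adams and 8 under Hamilton.

Hamilton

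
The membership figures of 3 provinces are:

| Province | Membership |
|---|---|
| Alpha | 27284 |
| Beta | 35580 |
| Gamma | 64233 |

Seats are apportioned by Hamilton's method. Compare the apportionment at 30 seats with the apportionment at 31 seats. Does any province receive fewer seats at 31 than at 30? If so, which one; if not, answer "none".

At 30 seats: Alpha 7, Beta 8, Gamma 15.
At 31 seats: Alpha 6, Beta 9, Gamma 16.
Alpha drops from 7 to 6.

Alpha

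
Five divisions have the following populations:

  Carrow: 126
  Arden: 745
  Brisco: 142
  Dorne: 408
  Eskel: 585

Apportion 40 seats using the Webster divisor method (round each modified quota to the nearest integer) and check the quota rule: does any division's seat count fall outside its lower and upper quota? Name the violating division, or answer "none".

Standard quotas: Carrow 2.512, Arden 14.855, Brisco 2.832, Dorne 8.136, Eskel 11.665.
Webster allocation: Carrow 2, Arden 15, Brisco 3, Dorne 8, Eskel 12.
Every allocation lies between the lower and upper quota.

none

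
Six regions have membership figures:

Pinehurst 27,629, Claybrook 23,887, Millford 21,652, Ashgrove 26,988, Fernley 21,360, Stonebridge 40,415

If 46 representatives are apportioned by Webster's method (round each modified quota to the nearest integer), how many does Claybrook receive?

Standard divisor 161931/46 ≈ 3520.239; standard quotas: Pinehurst 7.849, Claybrook 6.786, Millford 6.151, Ashgrove 7.667, Fernley 6.068, Stonebridge 11.481.
Rounding to the nearest integer gives Pinehurst 8, Claybrook 7, Millford 6, Ashgrove 8, Fernley 6, Stonebridge 11 — total 46, matching the house size, so no adjustment is needed.
Claybrook receives 7.

7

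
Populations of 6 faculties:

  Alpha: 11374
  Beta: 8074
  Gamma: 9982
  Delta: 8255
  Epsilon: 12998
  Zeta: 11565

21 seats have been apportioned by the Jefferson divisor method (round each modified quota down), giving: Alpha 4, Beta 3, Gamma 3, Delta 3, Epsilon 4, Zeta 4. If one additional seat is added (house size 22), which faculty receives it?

Priority for the next seat is population ÷ (current seats + 1).
Priorities: Alpha 2274.800, Beta 2018.500, Gamma 2495.500, Delta 2063.750, Epsilon 2599.600, Zeta 2313.000.
Highest priority: Epsilon.

Epsilon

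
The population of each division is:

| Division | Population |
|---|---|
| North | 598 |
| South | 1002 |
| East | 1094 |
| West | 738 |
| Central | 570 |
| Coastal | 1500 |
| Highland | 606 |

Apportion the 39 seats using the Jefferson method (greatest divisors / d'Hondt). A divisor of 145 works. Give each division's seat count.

With modified divisor 145: modified quotas North 4.124, South 6.910, East 7.545, West 5.090, Central 3.931, Coastal 10.345, Highland 4.179.
Rounding down: North 4, South 6, East 7, West 5, Central 3, Coastal 10, Highland 4 (total 39).

North 4, South 6, East 7, West 5, Central 3, Coastal 10, Highland 4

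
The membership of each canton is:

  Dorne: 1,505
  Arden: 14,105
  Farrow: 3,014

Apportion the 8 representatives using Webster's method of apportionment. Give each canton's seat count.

Standard divisor 18624/8 ≈ 2328; standard quotas: Dorne 0.646, Arden 6.059, Farrow 1.295.
Rounding to the nearest integer gives Dorne 1, Arden 6, Farrow 1 — total 8, matching the house size, so no adjustment is needed.

Dorne=1, Arden=6, Farrow=1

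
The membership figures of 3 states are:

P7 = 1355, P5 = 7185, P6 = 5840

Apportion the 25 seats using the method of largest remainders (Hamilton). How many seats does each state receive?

P7=2; P5=13; P6=10

Standard divisor: 14380 ÷ 25 ≈ 575.2.
Standard quotas: P7 2.3557, P5 12.4913, P6 10.1530.
Lower quotas: P7 2, P5 12, P6 10 (sum 24, leaving 1 seat).
Remainders in descending order: P5 0.4913, P7 0.3557, P6 0.1530.
The surplus seat goes to P5.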